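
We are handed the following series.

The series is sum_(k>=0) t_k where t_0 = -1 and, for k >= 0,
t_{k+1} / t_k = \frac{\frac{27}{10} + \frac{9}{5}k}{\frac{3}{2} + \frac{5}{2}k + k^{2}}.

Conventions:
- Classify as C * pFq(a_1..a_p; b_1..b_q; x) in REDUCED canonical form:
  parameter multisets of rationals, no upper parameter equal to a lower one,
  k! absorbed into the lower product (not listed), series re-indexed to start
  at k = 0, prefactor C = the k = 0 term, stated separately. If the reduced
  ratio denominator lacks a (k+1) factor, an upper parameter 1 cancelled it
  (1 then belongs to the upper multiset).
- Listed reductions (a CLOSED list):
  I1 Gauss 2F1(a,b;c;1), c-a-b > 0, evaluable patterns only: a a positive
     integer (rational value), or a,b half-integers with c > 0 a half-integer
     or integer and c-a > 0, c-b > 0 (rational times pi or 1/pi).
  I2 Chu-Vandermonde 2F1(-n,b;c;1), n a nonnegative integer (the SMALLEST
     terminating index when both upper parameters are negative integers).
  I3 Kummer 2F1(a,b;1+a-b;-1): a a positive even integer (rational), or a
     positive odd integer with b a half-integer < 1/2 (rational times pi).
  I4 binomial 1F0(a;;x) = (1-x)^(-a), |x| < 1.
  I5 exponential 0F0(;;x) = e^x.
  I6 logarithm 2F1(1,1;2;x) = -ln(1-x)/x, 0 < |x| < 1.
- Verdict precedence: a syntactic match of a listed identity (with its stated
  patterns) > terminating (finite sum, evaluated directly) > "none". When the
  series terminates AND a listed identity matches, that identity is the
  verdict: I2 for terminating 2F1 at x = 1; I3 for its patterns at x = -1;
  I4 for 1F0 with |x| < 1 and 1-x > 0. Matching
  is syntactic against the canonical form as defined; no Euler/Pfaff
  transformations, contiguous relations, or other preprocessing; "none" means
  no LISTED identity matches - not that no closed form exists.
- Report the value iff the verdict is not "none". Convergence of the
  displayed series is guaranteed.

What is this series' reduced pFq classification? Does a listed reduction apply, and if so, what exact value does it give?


x = \frac{9}{5} here; the reduced form reads 0F0, upper {-}, lower {-}, C = -1. Verdict: the I5 exponential reduction fires (the 0F0 exponential series at x = \frac{9}{5}). Exact value: \left(-1\right) \cdot e^{\frac{9}{5}}.

Key step: t_0 = -1 here, and the expanded ratio factors over Q; C = -1, x = 9/5, roots give parameters.
Consecutive-term ratio: r(k) = \frac{9}{5} * 1 / [(k+1)] - rational in k. x = \frac{9}{5}; t_0 = -1; negate the roots.


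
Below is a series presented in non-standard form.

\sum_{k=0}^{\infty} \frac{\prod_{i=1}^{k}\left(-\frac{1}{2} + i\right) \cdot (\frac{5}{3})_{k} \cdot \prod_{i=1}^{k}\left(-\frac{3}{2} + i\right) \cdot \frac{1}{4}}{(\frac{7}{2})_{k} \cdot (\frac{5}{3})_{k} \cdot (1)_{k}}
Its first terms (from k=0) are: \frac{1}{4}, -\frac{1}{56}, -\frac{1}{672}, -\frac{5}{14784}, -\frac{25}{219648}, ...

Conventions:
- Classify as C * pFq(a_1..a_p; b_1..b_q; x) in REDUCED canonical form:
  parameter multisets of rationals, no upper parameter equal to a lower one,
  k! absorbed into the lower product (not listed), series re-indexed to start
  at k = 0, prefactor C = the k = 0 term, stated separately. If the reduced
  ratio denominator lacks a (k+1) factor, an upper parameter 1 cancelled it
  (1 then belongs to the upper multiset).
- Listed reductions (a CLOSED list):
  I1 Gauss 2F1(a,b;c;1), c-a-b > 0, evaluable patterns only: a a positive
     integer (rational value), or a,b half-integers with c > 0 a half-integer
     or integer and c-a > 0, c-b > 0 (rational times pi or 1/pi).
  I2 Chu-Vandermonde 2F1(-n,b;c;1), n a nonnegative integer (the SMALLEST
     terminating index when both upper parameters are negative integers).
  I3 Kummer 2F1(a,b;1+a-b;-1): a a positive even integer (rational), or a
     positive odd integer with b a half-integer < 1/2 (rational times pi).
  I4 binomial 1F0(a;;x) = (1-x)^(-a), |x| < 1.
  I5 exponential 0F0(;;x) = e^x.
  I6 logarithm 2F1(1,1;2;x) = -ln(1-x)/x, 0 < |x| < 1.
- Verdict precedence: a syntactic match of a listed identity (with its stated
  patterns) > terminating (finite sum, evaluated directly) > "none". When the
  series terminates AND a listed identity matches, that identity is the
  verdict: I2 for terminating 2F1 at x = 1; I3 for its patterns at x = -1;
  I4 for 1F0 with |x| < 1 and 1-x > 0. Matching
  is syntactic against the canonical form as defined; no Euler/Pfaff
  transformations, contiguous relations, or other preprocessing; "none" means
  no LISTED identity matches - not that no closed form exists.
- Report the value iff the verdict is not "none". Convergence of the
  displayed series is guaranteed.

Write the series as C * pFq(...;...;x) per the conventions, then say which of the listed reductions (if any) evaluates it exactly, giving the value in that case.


Key observation: with t_0 = \frac{1}{4}, the running product (C = 1/4, x = 1) telescopes to a rising factorial.
Step ratio: r(k) = 1 * (k-\frac{1}{2}) (k+\frac{1}{2}) / [(k+\frac{7}{2}) (k+1)] ; factor over Q: parameters, x = 1, and C = \frac{1}{4}.

Prefactor \frac{1}{4}, argument 1: 2F1 with upper {-\frac{1}{2}, \frac{1}{2}} over lower {\frac{7}{2}}. Verdict: Gauss's theorem I1 (half-integer case) applies (x = 1; upper {-\frac{1}{2}, \frac{1}{2}} half-integers, c = \frac{7}{2} in the evaluable pattern). Its exact value is \frac{75}{1024} \cdot \pi.


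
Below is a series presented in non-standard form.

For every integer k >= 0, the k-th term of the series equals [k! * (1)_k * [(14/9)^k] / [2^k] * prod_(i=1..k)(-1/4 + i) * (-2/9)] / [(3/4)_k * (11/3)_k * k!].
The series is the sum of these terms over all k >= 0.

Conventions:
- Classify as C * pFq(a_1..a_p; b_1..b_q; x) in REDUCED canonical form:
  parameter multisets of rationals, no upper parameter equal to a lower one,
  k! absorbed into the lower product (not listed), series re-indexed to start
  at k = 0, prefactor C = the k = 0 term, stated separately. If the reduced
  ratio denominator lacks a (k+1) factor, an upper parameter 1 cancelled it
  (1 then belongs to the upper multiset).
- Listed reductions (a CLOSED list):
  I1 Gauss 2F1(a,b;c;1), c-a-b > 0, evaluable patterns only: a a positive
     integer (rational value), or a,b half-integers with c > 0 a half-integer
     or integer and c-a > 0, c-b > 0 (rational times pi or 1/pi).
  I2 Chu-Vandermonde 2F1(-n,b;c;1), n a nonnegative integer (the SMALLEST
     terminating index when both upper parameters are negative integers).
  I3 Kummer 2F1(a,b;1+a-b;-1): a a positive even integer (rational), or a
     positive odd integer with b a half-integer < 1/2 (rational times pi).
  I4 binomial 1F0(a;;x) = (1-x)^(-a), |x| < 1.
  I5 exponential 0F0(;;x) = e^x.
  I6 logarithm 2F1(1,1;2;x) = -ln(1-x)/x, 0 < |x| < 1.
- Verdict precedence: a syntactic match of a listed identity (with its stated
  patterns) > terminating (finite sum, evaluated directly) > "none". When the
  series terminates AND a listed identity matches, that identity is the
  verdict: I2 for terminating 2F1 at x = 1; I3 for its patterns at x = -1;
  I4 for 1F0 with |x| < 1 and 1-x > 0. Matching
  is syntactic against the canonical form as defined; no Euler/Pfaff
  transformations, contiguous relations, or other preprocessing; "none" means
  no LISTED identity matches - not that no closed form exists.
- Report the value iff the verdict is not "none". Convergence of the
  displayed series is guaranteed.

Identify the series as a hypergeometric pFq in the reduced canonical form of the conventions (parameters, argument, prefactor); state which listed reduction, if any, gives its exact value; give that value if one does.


Structural cue: with t_0 = -2/9, the running product (prefactor -2/9) telescopes to a rising factorial.
Ratio: r(k) = (7/9) * (k+1) (k+1) / [(k+11/3) (k+1)] ; factor over Q: parameters, x = (7/9), and C = -2/9.

The series (x = 7/9) is 2F1: upper {1, 1}, lower {11/3}, prefactor -2/9. Verdict: none (x = 7/9): each listed identity misses the multisets {1, 1} ; {11/3}.


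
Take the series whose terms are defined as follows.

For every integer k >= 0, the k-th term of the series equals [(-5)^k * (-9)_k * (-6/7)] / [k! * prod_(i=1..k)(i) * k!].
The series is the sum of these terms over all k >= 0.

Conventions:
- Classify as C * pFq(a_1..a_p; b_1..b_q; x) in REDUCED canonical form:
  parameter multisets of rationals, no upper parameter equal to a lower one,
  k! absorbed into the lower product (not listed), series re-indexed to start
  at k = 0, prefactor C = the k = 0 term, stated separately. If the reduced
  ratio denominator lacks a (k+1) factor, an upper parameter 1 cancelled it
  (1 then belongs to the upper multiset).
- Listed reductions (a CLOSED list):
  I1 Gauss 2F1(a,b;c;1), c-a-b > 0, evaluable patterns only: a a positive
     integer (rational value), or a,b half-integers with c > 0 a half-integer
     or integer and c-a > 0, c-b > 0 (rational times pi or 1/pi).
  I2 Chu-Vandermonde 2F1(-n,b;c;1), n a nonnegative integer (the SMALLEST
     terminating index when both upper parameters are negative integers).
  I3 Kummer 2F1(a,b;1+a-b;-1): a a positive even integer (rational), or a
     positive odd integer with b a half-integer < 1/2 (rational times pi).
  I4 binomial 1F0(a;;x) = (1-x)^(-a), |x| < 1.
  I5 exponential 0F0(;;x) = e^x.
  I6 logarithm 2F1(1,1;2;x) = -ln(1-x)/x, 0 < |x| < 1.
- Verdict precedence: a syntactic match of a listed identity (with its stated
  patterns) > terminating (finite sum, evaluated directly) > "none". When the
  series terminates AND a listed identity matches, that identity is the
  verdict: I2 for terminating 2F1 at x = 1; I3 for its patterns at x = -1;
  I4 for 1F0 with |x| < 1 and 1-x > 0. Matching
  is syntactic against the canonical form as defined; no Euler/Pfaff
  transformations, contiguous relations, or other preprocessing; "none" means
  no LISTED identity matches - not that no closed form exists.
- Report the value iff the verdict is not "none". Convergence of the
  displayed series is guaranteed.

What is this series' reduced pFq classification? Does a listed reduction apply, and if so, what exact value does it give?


Reduced: x = -5, 1F2, upper = {-9}, lower = {1, 1}, C = -6/7. Verdict: terminating. (-9)_k vanishes past k = 9, leaving a 10-term sum, computed directly. Exact value: -1920906722023/3072577536.

Structural cue: from the first term -6/7: the denominator's factorial ratio (C = -6/7) is a lower Pochhammer.
Term ratio: r(k) = (-5) * (k-9) / [(k+1) (k+1) (k+1)] - poly over poly, x = (-5) from leading terms; C = -6/7 at k = 0.


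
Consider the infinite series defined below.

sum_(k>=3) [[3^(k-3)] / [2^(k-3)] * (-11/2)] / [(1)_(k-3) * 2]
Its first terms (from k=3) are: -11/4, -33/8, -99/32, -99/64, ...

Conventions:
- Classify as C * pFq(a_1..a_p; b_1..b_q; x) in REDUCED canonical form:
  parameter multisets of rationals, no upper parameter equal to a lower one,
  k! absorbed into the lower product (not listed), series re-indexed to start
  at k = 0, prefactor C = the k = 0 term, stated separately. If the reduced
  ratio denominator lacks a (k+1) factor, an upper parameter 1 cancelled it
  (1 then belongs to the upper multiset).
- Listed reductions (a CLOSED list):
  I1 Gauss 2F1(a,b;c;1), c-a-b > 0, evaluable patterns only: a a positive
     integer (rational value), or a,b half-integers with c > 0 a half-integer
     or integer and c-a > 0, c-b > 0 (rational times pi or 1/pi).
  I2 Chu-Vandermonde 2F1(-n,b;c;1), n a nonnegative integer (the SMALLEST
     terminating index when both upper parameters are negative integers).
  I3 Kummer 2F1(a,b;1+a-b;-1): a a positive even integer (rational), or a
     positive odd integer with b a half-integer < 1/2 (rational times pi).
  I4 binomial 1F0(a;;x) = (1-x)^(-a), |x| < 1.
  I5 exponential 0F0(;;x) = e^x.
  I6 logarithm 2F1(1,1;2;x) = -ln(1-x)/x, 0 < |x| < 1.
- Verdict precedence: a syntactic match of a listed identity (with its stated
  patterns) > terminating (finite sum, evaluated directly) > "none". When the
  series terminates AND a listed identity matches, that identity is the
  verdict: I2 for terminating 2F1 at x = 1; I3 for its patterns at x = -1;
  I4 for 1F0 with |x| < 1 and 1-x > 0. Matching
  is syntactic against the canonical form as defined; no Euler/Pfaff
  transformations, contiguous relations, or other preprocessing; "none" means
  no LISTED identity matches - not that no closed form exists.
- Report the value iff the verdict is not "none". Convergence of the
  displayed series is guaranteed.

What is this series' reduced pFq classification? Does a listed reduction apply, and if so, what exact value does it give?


x = 3/2 here; the reduced form reads 0F0, upper {-}, lower {-}, C = -11/4. Verdict (x = 3/2): the exponential series (I5) applies (the 0F0 exponential series at x = 3/2). Sum: (-11/4) * e^(3/2).

Structural cue: t_0 = -11/4 here, and the two geometric factors (prefactor -11/4) combine into one argument.
Step ratio: r(k) = (3/2) * 1 / [(k+1)] - rational in k, leading ratio (3/2); with t_0 = -11/4, classification follows.


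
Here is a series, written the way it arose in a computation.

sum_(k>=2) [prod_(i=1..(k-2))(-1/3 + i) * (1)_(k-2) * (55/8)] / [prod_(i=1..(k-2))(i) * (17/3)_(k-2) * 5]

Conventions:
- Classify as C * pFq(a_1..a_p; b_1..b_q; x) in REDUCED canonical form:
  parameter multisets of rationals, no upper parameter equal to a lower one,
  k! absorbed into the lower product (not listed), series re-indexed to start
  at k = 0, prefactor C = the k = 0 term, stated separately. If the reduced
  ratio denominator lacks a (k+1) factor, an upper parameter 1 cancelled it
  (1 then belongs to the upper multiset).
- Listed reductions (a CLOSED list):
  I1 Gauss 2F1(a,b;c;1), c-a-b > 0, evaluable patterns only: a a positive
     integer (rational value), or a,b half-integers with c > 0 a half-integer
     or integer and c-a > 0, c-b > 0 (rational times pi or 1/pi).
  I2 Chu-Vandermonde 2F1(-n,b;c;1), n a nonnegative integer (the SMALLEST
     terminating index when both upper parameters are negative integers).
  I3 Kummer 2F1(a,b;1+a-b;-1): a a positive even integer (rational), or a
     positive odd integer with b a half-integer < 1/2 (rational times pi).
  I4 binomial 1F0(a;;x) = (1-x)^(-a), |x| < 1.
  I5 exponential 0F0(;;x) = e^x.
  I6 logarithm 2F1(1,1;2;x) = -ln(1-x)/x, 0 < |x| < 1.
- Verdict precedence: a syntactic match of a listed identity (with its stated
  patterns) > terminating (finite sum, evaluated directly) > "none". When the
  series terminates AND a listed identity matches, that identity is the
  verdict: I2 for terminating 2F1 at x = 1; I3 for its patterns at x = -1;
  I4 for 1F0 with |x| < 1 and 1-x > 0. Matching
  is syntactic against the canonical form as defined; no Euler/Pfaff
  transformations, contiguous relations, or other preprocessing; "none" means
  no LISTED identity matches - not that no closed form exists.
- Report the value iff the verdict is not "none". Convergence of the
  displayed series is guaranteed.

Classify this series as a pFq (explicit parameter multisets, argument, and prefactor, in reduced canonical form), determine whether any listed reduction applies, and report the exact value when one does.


Key step: from the first term 11/8: the constant factors (C = 11/8, x = 1) combine into one prefactor.
Adjacent-term ratio: r(k) = 1 * (k+2/3) (k+1) / [(k+17/3) (k+1)] - rational in k. x = 1; t_0 = 11/8; negate the roots.

Prefactor 11/8, argument 1: 2F1 with upper {2/3, 1} over lower {17/3}. Verdict: Gauss's theorem (I1) fires (x = 1: the Gamma ratio telescopes since c-a-b = 4 > 0 and a = 1 in Z>0). Exact value: 77/48.


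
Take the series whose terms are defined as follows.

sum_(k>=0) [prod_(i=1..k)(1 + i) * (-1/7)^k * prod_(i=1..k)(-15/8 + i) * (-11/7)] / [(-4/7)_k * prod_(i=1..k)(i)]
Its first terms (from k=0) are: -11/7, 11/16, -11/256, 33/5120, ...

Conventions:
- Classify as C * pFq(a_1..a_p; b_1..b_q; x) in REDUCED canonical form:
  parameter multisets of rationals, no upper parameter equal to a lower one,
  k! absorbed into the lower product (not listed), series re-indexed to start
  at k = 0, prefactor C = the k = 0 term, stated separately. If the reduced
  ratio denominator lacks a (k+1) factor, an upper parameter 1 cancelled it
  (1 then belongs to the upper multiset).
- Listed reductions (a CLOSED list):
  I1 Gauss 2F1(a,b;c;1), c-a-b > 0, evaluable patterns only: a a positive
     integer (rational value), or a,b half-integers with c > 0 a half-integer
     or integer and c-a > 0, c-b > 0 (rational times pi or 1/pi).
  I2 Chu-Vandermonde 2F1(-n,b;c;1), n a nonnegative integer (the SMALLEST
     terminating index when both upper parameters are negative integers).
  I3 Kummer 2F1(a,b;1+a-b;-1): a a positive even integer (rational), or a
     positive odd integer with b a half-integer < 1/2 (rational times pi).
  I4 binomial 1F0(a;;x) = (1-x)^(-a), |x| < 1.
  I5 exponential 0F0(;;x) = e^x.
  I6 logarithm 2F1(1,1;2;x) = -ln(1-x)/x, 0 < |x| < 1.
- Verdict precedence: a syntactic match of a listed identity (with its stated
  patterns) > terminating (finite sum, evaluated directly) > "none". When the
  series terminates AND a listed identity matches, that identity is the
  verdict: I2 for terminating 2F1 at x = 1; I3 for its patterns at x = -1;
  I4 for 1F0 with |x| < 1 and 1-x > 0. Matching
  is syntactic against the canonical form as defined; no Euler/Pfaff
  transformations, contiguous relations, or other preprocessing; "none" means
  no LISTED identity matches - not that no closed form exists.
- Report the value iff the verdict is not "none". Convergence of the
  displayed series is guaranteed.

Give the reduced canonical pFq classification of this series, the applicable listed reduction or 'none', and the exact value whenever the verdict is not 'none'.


With C = -11/7: the canonical form is 2F1(-7/8, 2; -4/7; -1/7). Verdict: none. Every listed pattern misses the 2F1 form at -1/7, upper {-7/8, 2}.

Key step: from the first term -11/7: the running product (C = -11/7, x = -1/7) telescopes to a rising factorial.
Adjacent-term ratio: r(k) = (-1/7) * (k-7/8) (k+2) / [(k-4/7) (k+1)] - rational in k. x = (-1/7); t_0 = -11/7; negate the roots.


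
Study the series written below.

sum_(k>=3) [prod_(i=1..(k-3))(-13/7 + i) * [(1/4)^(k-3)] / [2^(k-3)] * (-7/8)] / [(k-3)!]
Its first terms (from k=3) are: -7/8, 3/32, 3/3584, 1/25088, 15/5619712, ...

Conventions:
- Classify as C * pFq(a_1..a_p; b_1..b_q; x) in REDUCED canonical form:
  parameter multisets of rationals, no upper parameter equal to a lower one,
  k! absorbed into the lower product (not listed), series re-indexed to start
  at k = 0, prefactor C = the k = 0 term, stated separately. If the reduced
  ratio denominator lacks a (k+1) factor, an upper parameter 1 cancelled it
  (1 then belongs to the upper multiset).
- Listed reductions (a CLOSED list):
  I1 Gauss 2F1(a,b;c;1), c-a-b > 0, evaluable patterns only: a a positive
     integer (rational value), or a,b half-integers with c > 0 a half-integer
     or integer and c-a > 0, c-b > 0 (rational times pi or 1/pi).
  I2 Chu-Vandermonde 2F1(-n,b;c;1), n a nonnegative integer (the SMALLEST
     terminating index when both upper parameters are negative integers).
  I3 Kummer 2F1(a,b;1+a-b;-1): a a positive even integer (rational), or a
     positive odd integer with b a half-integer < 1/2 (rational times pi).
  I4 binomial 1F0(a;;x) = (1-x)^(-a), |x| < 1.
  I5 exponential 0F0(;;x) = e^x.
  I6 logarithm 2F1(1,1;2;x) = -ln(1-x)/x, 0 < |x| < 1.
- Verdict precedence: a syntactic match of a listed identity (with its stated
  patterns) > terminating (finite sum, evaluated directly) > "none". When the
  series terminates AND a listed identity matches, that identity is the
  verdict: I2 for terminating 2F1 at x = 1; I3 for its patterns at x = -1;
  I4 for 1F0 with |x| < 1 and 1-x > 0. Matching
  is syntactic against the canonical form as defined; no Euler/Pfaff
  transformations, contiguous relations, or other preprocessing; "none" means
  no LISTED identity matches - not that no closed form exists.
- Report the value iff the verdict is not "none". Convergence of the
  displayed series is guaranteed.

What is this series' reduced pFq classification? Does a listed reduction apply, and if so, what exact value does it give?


x = 1/8 here; the reduced form reads 1F0, upper {-6/7}, lower {-}, C = -7/8. Verdict: binomial (I4) applies (the 1F0 binomial series: exponent 6/7, x = 1/8). Hence: (-7/8) * (7/8)^(6/7).

The tell: x = (1/8) and the running product (C = -7/8) telescopes to a rising factorial.
Term ratio: r(k) = (1/8) * (k-6/7) / [(k+1)] - rational in k. x = (1/8); t_0 = -7/8; negate the roots.


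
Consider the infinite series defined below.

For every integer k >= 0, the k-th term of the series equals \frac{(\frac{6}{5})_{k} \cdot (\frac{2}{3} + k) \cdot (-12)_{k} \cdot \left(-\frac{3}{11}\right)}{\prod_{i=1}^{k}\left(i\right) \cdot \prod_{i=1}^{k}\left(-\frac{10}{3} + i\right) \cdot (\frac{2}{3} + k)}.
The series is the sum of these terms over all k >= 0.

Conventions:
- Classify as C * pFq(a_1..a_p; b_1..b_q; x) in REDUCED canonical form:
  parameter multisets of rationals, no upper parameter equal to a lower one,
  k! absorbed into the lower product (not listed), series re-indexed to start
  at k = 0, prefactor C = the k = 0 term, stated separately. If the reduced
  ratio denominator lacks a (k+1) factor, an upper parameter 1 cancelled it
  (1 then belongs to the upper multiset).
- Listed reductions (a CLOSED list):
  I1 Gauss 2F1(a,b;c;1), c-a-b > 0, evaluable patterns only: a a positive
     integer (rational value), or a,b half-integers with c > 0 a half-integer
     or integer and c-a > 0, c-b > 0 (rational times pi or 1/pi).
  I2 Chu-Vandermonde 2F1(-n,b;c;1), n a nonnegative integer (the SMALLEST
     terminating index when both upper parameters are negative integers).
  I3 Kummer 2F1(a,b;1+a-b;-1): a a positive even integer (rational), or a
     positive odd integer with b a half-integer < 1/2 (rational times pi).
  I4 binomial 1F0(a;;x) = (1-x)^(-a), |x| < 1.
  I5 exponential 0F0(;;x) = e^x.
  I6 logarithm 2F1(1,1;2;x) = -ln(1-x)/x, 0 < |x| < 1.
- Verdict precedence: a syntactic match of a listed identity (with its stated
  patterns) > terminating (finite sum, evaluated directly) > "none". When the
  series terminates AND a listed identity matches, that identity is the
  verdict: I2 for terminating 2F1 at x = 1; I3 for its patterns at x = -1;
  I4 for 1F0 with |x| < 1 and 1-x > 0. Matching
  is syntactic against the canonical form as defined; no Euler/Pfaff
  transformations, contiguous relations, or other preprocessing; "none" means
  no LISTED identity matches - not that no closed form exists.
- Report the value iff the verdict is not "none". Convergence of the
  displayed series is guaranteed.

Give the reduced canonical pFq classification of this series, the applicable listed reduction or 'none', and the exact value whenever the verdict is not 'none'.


The series (x = 1) is 2F1: upper {-12, \frac{6}{5}}, lower {-\frac{7}{3}}, prefactor -\frac{3}{11}. Verdict: the Chu-Vandermonde identity I2 applies (terminating 2F1 at x = 1 with n = 12, b = 6/5, c = -\frac{7}{3}). Value: \frac{119135950572}{1141357421875}.

The tell: with t_0 = -\frac{3}{11}, the lower running product (C = -3/11) is a rising factorial.
Term ratio: r(k) = 1 * (k-12) (k+\frac{6}{5}) / [(k-\frac{7}{3}) (k+1)] - rational in k. x = 1; t_0 = -\frac{3}{11}; negate the roots.


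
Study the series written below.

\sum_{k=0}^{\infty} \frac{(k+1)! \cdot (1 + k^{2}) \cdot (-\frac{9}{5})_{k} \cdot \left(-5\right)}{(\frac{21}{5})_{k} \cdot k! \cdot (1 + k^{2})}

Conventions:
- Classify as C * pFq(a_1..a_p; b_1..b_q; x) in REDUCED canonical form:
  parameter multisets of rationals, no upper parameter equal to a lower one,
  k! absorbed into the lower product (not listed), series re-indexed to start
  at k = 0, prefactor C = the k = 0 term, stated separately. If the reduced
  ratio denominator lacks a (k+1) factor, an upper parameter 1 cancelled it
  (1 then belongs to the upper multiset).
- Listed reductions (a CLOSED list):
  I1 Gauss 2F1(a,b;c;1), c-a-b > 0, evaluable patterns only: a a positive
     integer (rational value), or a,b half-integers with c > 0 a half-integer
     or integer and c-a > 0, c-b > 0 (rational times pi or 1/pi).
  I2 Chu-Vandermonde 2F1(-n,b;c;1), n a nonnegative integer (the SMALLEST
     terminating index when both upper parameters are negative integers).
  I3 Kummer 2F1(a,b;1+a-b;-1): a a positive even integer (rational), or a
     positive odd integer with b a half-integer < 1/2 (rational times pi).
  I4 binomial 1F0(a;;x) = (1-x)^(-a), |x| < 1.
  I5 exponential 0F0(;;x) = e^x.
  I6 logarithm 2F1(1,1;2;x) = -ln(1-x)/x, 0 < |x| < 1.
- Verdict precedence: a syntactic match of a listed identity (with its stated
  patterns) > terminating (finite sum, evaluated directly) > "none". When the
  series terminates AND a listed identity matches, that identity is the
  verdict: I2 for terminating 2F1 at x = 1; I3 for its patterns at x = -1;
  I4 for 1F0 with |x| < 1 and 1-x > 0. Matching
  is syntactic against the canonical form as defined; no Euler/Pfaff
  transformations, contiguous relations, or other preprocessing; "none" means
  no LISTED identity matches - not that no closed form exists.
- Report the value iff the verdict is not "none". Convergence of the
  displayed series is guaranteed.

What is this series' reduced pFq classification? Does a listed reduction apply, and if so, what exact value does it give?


With C = -5: the canonical form is 2F1(-\frac{9}{5}, 2; \frac{21}{5}; 1). Verdict at x = 1: the Gauss summation I1 matches (x = 1: the Gamma ratio telescopes since c-a-b = 4 > 0 and a = 2 in Z>0). Its exact value is -\frac{44}{25}.

Key step: with t_0 = -5, the factorial ratio (prefactor -5) (k+a-1)!/(a-1)! is a rising factorial (a)_k.
Ratio: r(k) = 1 * (k-\frac{9}{5}) (k+2) / [(k+\frac{21}{5}) (k+1)] ; factor over Q: parameters, x = 1, and C = -5.


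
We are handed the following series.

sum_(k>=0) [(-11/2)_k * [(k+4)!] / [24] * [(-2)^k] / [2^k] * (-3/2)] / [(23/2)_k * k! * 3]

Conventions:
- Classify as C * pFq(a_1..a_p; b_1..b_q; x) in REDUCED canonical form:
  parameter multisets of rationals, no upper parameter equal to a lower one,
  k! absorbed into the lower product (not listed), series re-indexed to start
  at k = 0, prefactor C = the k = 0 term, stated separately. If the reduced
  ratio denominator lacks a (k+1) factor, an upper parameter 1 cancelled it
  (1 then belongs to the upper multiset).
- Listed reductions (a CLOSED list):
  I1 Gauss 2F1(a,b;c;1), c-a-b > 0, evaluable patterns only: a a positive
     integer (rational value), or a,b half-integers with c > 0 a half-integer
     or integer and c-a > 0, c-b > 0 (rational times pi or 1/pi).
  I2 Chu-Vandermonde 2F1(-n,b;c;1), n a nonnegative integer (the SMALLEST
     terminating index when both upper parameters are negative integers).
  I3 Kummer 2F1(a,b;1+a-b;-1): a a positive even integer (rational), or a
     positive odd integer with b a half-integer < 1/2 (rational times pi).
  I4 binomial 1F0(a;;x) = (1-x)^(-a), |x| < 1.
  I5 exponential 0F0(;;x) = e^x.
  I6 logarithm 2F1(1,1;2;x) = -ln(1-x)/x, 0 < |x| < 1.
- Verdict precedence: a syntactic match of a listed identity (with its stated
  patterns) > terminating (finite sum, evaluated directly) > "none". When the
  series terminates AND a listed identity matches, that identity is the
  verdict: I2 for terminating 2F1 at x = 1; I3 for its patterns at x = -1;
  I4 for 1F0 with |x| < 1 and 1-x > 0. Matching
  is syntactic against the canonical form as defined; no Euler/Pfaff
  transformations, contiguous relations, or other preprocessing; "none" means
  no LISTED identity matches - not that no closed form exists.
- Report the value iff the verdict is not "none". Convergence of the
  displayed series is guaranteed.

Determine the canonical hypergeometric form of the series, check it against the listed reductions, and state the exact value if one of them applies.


Classification (C = -1/2): 2F1 with upper {-11/2, 5}, lower {23/2}, argument x = -1. Verdict: the Kummer evaluation I3 matches (x = -1; c = 23/2 equals 1+a-b for upper {-11/2, 5}: listed pattern). Hence: (-43648605/33554432) * pi.

Structural cue: x = (-1) and the factorial ratio (C = -1/2, x = -1) (k+a-1)!/(a-1)! is a rising factorial (a)_k.
Step ratio: r(k) = (-1) * (k-11/2) (k+5) / [(k+23/2) (k+1)] - rational in k. x = (-1); t_0 = -1/2; negate the roots.


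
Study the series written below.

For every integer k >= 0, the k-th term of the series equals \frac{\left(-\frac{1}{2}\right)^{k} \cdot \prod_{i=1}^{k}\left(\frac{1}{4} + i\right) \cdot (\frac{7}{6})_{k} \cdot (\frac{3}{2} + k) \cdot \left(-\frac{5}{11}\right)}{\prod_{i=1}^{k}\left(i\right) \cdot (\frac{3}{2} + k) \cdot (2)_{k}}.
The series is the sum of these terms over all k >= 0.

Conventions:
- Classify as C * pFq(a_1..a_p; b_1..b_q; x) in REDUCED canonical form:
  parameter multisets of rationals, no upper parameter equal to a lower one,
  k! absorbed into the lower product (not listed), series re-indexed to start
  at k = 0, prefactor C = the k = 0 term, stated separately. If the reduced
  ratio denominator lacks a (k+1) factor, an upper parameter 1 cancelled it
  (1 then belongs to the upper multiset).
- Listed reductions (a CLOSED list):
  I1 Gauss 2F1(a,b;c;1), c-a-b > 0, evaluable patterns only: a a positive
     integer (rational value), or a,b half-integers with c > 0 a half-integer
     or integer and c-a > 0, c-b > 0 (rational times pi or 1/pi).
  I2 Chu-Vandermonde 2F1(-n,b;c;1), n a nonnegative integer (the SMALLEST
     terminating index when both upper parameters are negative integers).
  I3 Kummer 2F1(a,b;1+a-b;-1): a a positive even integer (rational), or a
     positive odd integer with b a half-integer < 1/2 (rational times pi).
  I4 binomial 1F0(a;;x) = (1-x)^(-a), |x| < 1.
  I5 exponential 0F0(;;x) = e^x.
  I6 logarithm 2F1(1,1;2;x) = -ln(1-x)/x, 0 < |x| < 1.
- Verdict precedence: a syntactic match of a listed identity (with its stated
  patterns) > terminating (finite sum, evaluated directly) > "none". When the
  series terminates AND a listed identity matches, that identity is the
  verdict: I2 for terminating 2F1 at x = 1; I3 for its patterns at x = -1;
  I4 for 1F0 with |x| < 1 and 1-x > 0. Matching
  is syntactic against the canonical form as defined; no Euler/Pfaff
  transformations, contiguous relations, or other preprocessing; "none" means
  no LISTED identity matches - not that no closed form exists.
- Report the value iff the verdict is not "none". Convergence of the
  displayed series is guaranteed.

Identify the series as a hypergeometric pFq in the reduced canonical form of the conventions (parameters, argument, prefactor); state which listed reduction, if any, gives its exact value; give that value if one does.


The series (x = -\frac{1}{2}) is 2F1: upper {\frac{7}{6}, \frac{5}{4}}, lower {2}, prefactor -\frac{5}{11}. Verdict: none. Every listed pattern misses the 2F1 form at -\frac{1}{2}, upper {\frac{7}{6}, \frac{5}{4}}.

Key observation: t_0 being -\frac{5}{11}, the running product (C = -5/11) telescopes to a rising factorial.
Adjacent-term ratio: r(k) = -\frac{1}{2} * (k+\frac{7}{6}) (k+\frac{5}{4}) / [(k+2) (k+1)] - rational in k, leading ratio -\frac{1}{2}; with t_0 = -\frac{5}{11}, classification follows.


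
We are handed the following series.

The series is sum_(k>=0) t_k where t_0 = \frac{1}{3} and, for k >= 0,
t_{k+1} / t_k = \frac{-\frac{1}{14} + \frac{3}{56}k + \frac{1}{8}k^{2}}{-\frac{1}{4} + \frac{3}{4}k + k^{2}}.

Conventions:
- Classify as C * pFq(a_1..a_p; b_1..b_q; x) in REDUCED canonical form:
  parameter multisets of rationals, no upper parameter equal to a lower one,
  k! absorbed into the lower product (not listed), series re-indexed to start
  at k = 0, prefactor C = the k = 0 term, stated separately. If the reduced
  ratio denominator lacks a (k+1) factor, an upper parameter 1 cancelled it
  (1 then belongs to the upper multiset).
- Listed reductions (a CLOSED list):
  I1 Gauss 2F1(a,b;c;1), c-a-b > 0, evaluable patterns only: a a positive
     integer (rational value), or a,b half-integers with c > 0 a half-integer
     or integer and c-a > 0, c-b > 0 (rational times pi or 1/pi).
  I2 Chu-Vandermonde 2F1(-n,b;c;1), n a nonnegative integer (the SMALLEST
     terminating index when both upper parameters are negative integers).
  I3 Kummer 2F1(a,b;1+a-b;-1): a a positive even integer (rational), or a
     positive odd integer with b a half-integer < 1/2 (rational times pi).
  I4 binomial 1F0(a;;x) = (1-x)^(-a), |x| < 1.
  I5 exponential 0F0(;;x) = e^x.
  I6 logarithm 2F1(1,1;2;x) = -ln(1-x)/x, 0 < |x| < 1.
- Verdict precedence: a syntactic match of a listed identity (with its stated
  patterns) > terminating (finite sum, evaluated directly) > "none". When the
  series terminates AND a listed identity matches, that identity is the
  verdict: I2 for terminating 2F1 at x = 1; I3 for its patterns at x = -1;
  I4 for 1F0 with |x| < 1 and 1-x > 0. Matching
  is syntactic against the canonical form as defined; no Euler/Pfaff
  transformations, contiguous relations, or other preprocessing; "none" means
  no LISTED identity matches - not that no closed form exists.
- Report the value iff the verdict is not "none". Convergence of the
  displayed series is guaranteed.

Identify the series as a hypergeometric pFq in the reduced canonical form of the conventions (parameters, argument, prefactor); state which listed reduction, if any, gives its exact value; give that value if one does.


The series (x = \frac{1}{8}) is 2F1: upper {-\frac{4}{7}, 1}, lower {-\frac{1}{4}}, prefactor \frac{1}{3}. Verdict: no listed reduction: x = \frac{1}{8} and upper {-\frac{4}{7}, 1} fail every I1-I6 pattern.

Key step: t_0 = \frac{1}{3} here, and the expanded ratio factors over Q; C = 1/3, x = 1/8, roots give parameters.
Consecutive-term ratio: r(k) = \frac{1}{8} * (k-\frac{4}{7}) (k+1) / [(k-\frac{1}{4}) (k+1)] - rational in k. x = \frac{1}{8}; t_0 = \frac{1}{3}; negate the roots.


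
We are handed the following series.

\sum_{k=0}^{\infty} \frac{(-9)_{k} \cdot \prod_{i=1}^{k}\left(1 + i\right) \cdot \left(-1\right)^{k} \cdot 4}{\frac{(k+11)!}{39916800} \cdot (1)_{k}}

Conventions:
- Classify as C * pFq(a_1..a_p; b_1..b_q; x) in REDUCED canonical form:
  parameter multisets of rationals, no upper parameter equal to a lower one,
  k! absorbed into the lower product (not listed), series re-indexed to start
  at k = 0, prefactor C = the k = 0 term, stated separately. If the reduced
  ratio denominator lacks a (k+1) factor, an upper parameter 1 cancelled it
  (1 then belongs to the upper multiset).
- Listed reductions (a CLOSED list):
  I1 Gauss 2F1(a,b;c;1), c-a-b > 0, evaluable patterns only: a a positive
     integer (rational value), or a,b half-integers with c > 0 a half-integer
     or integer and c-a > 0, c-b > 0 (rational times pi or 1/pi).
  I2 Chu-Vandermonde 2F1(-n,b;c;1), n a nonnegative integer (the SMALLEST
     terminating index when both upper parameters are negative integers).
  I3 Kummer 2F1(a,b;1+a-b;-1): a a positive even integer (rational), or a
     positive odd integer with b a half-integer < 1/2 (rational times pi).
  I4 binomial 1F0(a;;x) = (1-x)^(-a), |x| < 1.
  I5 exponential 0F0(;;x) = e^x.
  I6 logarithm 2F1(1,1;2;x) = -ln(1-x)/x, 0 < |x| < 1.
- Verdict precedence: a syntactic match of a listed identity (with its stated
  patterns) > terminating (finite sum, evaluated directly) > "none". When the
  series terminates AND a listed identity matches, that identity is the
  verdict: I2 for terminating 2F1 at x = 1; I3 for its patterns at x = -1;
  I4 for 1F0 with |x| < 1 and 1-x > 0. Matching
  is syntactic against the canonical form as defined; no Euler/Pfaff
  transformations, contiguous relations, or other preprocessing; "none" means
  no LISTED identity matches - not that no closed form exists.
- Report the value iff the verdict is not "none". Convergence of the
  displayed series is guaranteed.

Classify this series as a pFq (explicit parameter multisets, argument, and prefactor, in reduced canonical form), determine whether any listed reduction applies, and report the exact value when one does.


Key observation: with t_0 = 4, the denominator's factorial ratio (C = 4, x = -1) is a lower Pochhammer.
Term ratio: r(k) = -1 * (k-9) (k+2) / [(k+12) (k+1)] - rational in k. x = -1; t_0 = 4; negate the roots.

With C = 4: the canonical form is 2F1(-9, 2; 12; -1). Verdict: the Kummer evaluation I3 fires (x = -1; c = 12 equals 1+a-b for upper {-9, 2}: listed pattern). Hence: 22.


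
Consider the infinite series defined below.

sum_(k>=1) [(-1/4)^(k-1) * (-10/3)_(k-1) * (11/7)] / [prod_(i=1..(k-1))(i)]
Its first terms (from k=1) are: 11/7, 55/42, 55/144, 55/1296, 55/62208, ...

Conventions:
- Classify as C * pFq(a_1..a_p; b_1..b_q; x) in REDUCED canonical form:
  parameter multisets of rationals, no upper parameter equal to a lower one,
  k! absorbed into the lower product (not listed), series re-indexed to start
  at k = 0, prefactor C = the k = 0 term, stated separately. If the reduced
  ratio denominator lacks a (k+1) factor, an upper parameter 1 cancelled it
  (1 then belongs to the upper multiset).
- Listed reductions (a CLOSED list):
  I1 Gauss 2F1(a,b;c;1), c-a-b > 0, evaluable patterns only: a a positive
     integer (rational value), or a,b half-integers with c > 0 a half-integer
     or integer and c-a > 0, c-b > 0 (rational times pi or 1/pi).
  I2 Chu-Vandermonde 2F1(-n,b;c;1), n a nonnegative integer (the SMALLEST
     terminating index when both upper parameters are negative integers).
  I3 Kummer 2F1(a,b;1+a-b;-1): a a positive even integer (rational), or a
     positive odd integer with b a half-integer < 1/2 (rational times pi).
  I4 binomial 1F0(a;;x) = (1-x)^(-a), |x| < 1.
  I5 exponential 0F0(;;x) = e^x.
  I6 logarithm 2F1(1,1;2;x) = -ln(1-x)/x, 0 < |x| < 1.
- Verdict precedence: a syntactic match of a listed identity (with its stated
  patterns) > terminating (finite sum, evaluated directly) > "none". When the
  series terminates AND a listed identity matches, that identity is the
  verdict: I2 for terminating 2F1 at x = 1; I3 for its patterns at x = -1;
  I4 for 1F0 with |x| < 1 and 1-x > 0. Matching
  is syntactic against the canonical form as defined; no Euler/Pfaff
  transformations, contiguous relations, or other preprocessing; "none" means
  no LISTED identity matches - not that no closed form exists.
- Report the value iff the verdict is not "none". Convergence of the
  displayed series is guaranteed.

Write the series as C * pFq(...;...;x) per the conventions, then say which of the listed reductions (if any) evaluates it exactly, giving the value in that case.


Prefactor 11/7, argument -1/4: 1F0 with upper {-10/3} over lower {-}. Verdict: the I4 binomial reduction matches (the 1F0 binomial series: exponent 10/3, x = -1/4). Hence: (11/7) * (5/4)^(10/3).

Structural cue: t_0 = 11/7 here, and the product of the first k integers (C = 11/7, x = -1/4) is k!.
Step ratio: r(k) = (-1/4) * (k-10/3) / [(k+1)] ; factor over Q: parameters, x = (-1/4), and C = 11/7.


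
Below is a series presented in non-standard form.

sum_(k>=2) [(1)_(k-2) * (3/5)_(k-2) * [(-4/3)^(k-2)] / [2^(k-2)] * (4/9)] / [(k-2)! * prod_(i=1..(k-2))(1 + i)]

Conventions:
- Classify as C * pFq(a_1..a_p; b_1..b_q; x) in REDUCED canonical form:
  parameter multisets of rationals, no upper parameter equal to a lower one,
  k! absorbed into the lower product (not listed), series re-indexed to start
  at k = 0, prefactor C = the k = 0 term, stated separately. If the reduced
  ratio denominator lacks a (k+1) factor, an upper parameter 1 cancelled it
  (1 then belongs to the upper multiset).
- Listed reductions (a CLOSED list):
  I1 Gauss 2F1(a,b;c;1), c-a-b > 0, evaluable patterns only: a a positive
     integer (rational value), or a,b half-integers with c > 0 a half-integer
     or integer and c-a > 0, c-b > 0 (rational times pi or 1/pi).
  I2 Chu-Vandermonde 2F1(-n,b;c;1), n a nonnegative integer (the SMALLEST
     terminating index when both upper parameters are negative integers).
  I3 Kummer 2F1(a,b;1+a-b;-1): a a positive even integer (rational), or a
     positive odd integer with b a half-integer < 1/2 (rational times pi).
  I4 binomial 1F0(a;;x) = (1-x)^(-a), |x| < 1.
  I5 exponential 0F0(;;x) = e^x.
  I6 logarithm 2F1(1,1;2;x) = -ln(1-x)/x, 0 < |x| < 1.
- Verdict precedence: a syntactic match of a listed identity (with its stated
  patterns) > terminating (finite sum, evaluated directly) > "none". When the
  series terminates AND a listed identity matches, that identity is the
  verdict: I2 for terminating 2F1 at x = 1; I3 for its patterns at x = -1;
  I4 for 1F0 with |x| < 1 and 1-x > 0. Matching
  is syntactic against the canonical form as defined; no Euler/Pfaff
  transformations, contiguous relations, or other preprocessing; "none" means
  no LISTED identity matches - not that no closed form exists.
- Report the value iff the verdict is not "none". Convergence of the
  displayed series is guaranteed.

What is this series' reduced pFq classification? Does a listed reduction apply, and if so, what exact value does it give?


Reduced: x = -2/3, 2F1, upper = {3/5, 1}, lower = {2}, C = 4/9. Verdict: none - this 2F1 at x = -2/3 matches no listed pattern, and upper {3/5, 1} holds no stopper.

First insight: with t_0 = 4/9, the lower running product (C = 4/9) is a rising factorial.
Consecutive-term ratio: r(k) = (-2/3) * (k+3/5) (k+1) / [(k+2) (k+1)] ; factor over Q: parameters, x = (-2/3), and C = 4/9.
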